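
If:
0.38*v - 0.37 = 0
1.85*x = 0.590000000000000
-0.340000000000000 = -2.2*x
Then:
No Solution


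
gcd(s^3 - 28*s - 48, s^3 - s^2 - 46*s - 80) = s + 2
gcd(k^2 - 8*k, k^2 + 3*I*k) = k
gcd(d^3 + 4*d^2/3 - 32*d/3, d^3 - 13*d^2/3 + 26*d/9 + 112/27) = d - 8/3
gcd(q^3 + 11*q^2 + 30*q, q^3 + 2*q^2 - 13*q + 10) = q + 5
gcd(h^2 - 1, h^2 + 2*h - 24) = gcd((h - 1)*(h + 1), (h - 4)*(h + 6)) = 1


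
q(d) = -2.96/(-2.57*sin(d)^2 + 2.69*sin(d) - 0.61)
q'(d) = -2.96*(5.14*sin(d)*cos(d) - 2.69*cos(d))/(-2.57*sin(d)^2 + 2.69*sin(d) - 0.61)^2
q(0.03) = 5.57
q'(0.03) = 26.55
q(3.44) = 1.82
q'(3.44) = -4.51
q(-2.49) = 0.93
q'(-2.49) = -1.35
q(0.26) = 33.52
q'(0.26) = 502.05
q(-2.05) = 0.59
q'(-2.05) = -0.39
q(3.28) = 2.87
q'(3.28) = -9.39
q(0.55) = -31.52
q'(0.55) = 0.97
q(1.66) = 6.16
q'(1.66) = 2.78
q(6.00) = 1.89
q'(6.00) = 4.80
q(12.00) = 1.06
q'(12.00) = 1.74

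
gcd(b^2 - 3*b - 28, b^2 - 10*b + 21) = b - 7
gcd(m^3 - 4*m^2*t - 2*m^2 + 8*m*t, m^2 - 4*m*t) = -m^2 + 4*m*t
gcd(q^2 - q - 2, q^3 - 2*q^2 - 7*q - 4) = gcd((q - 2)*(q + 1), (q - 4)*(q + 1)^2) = q + 1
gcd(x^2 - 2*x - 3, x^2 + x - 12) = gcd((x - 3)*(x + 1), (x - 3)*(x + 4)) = x - 3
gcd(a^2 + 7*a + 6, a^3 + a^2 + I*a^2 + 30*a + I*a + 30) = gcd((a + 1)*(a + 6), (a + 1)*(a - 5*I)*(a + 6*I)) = a + 1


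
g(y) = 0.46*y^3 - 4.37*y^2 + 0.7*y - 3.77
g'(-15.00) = 442.30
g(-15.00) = -2550.02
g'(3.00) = -13.10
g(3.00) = -28.58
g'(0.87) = -5.86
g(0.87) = -6.17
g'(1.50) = -9.30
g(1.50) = -11.00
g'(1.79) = -10.52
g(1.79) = -13.88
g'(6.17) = -0.69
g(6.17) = -57.76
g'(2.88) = -13.02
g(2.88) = -27.01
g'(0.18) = -0.83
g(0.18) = -3.78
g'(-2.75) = 35.17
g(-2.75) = -48.31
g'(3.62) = -12.85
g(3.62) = -36.68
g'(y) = 1.38*y^2 - 8.74*y + 0.7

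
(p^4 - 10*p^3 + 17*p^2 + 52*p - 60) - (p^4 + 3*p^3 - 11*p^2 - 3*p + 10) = -13*p^3 + 28*p^2 + 55*p - 70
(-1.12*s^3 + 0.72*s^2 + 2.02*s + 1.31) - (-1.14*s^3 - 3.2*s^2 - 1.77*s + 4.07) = 0.0199999999999998*s^3 + 3.92*s^2 + 3.79*s - 2.76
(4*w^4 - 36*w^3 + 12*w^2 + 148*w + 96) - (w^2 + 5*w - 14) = 4*w^4 - 36*w^3 + 11*w^2 + 143*w + 110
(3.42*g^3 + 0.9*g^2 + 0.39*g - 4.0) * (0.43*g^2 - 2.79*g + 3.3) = 1.4706*g^5 - 9.1548*g^4 + 8.9427*g^3 + 0.1619*g^2 + 12.447*g - 13.2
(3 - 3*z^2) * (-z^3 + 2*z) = 3*z^5 - 9*z^3 + 6*z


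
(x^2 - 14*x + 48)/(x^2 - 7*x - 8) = (x - 6)/(x + 1)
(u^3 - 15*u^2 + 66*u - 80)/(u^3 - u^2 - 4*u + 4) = (u^2 - 13*u + 40)/(u^2 + u - 2)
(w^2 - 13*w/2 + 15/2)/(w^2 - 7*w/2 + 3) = (w - 5)/(w - 2)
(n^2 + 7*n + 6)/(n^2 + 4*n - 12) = (n + 1)/(n - 2)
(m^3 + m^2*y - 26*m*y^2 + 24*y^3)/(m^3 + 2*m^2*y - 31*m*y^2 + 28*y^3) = (m + 6*y)/(m + 7*y)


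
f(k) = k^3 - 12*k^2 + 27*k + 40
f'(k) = 3*k^2 - 24*k + 27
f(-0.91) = 4.74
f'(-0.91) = 51.32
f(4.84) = 2.95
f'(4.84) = -18.88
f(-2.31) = -98.73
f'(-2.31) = 98.45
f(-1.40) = -24.06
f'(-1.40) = 66.48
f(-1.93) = -64.00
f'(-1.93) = 84.49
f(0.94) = 55.61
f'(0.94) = 7.09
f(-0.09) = 37.47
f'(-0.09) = 29.18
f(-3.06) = -183.64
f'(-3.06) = 128.53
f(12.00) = 364.00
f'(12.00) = 171.00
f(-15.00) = -6440.00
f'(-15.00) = 1062.00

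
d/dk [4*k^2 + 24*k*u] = 8*k + 24*u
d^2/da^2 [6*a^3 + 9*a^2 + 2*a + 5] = 36*a + 18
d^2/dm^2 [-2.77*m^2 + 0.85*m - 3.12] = -5.54000000000000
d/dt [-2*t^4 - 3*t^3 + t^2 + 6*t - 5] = -8*t^3 - 9*t^2 + 2*t + 6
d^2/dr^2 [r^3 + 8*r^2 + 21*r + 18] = 6*r + 16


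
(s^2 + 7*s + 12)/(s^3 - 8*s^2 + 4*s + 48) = (s^2 + 7*s + 12)/(s^3 - 8*s^2 + 4*s + 48)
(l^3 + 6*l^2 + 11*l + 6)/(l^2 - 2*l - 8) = (l^2 + 4*l + 3)/(l - 4)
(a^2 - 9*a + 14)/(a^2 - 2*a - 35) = (a - 2)/(a + 5)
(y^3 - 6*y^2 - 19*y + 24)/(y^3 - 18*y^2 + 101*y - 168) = (y^2 + 2*y - 3)/(y^2 - 10*y + 21)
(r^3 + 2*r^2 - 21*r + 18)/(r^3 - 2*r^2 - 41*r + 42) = (r - 3)/(r - 7)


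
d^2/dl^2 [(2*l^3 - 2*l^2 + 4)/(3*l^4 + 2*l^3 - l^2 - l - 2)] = 4*(9*l^9 - 27*l^8 - 9*l^7 + 196*l^6 + 240*l^5 - 60*l^4 - 72*l^3 + 78*l^2 + 42*l - 6)/(27*l^12 + 54*l^11 + 9*l^10 - 55*l^9 - 93*l^8 - 60*l^7 + 32*l^6 + 63*l^5 + 51*l^4 + 11*l^3 - 18*l^2 - 12*l - 8)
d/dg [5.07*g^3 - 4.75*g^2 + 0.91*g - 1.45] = 15.21*g^2 - 9.5*g + 0.91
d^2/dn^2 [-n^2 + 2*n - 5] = -2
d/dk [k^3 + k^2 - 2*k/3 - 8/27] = 3*k^2 + 2*k - 2/3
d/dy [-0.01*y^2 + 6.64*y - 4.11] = 6.64 - 0.02*y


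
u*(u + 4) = u^2 + 4*u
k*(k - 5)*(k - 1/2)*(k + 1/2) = k^4 - 5*k^3 - k^2/4 + 5*k/4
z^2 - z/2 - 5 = (z - 5/2)*(z + 2)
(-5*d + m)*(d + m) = -5*d^2 - 4*d*m + m^2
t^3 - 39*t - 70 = (t - 7)*(t + 2)*(t + 5)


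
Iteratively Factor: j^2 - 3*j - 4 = (j - 4)*(j + 1)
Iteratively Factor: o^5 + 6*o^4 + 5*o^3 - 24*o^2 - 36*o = (o - 2)*(o^4 + 8*o^3 + 21*o^2 + 18*o) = (o - 2)*(o + 3)*(o^3 + 5*o^2 + 6*o) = o*(o - 2)*(o + 3)*(o^2 + 5*o + 6) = o*(o - 2)*(o + 3)^2*(o + 2)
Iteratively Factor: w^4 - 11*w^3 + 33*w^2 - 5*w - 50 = (w + 1)*(w^3 - 12*w^2 + 45*w - 50) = (w - 5)*(w + 1)*(w^2 - 7*w + 10) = (w - 5)^2*(w + 1)*(w - 2)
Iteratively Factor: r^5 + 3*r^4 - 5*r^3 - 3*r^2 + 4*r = (r - 1)*(r^4 + 4*r^3 - r^2 - 4*r) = (r - 1)^2*(r^3 + 5*r^2 + 4*r) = r*(r - 1)^2*(r^2 + 5*r + 4) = r*(r - 1)^2*(r + 1)*(r + 4)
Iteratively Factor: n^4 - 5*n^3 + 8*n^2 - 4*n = (n)*(n^3 - 5*n^2 + 8*n - 4) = n*(n - 2)*(n^2 - 3*n + 2) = n*(n - 2)*(n - 1)*(n - 2)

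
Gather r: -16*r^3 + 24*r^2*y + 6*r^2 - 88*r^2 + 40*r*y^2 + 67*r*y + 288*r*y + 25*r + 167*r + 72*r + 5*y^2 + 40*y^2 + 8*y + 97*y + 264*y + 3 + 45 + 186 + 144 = -16*r^3 + r^2*(24*y - 82) + r*(40*y^2 + 355*y + 264) + 45*y^2 + 369*y + 378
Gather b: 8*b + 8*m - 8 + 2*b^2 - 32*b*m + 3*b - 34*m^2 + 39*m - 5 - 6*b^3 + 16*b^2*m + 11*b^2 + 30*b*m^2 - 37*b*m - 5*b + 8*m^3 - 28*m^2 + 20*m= -6*b^3 + b^2*(16*m + 13) + b*(30*m^2 - 69*m + 6) + 8*m^3 - 62*m^2 + 67*m - 13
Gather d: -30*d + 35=35 - 30*d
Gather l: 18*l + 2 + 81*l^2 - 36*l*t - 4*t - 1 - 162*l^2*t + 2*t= l^2*(81 - 162*t) + l*(18 - 36*t) - 2*t + 1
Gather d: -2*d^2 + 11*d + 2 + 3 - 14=-2*d^2 + 11*d - 9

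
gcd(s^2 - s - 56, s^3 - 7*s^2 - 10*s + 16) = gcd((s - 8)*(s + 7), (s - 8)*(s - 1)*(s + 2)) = s - 8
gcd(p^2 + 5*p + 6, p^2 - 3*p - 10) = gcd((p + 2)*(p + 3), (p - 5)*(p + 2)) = p + 2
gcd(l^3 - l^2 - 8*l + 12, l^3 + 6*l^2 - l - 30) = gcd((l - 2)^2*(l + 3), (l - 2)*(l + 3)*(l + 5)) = l^2 + l - 6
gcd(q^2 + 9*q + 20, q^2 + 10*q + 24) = q + 4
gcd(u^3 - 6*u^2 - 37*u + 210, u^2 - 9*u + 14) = u - 7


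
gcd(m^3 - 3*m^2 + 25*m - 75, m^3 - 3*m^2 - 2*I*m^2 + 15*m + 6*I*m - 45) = m^2 + m*(-3 - 5*I) + 15*I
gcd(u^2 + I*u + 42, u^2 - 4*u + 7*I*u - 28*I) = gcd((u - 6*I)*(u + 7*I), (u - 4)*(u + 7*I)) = u + 7*I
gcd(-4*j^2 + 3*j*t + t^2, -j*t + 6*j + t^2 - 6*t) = -j + t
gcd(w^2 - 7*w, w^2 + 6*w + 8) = 1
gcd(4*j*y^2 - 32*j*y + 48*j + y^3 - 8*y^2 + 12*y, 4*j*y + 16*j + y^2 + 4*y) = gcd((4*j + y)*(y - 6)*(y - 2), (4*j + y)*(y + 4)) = 4*j + y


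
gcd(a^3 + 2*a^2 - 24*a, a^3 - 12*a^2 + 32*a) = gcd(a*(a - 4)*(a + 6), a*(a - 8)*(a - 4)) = a^2 - 4*a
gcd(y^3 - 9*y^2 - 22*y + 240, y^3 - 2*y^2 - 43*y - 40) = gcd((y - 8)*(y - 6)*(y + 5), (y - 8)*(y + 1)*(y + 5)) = y^2 - 3*y - 40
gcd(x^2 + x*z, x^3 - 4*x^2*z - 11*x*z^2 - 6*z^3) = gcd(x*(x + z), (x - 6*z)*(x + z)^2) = x + z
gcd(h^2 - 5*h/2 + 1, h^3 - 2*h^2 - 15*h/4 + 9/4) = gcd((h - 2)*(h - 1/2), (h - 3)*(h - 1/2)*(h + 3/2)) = h - 1/2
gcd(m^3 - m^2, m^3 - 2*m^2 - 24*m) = m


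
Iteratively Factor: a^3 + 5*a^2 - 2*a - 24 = (a + 4)*(a^2 + a - 6) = (a + 3)*(a + 4)*(a - 2)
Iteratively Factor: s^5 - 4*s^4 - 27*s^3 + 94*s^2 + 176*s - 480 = (s - 5)*(s^4 + s^3 - 22*s^2 - 16*s + 96) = (s - 5)*(s - 4)*(s^3 + 5*s^2 - 2*s - 24) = (s - 5)*(s - 4)*(s - 2)*(s^2 + 7*s + 12) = (s - 5)*(s - 4)*(s - 2)*(s + 4)*(s + 3)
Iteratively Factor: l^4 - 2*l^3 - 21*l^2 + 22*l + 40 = (l - 2)*(l^3 - 21*l - 20) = (l - 2)*(l + 1)*(l^2 - l - 20) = (l - 5)*(l - 2)*(l + 1)*(l + 4)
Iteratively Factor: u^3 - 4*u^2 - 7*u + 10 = (u - 5)*(u^2 + u - 2) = (u - 5)*(u - 1)*(u + 2)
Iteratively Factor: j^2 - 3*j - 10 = (j - 5)*(j + 2)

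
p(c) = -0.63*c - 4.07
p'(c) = -0.630000000000000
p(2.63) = -5.73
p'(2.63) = -0.63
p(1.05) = -4.73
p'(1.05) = -0.63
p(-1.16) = -3.34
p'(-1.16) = -0.63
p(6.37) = -8.08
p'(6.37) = -0.63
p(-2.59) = -2.44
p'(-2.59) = -0.63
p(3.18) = -6.07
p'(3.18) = -0.63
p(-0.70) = -3.63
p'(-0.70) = -0.63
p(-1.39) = -3.19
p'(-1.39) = -0.63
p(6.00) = -7.85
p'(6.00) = -0.63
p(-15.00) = 5.38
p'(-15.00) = -0.63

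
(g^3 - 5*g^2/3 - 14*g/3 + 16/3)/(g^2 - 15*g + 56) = (3*g^3 - 5*g^2 - 14*g + 16)/(3*(g^2 - 15*g + 56))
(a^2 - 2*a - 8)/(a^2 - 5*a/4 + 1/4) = 4*(a^2 - 2*a - 8)/(4*a^2 - 5*a + 1)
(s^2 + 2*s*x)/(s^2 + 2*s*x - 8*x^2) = s*(s + 2*x)/(s^2 + 2*s*x - 8*x^2)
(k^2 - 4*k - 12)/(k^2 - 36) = (k + 2)/(k + 6)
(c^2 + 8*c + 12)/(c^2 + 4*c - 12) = (c + 2)/(c - 2)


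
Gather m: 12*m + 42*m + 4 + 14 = 54*m + 18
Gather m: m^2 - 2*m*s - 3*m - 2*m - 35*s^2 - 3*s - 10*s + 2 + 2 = m^2 + m*(-2*s - 5) - 35*s^2 - 13*s + 4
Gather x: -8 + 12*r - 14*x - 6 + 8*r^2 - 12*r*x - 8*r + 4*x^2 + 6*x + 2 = 8*r^2 + 4*r + 4*x^2 + x*(-12*r - 8) - 12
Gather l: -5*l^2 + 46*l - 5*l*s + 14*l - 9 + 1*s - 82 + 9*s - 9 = -5*l^2 + l*(60 - 5*s) + 10*s - 100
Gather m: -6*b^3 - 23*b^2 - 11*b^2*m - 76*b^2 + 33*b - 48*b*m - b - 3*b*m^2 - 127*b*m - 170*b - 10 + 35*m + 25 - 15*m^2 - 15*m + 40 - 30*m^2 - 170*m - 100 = -6*b^3 - 99*b^2 - 138*b + m^2*(-3*b - 45) + m*(-11*b^2 - 175*b - 150) - 45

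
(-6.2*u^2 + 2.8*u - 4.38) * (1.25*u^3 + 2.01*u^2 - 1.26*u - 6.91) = -7.75*u^5 - 8.962*u^4 + 7.965*u^3 + 30.5102*u^2 - 13.8292*u + 30.2658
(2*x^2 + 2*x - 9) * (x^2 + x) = 2*x^4 + 4*x^3 - 7*x^2 - 9*x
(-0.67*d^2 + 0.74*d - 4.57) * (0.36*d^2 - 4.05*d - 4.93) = -0.2412*d^4 + 2.9799*d^3 - 1.3391*d^2 + 14.8603*d + 22.5301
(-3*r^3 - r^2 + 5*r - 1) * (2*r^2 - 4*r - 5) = -6*r^5 + 10*r^4 + 29*r^3 - 17*r^2 - 21*r + 5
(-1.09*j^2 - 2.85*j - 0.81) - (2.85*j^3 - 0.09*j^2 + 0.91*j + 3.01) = -2.85*j^3 - 1.0*j^2 - 3.76*j - 3.82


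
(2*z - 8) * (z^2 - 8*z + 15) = 2*z^3 - 24*z^2 + 94*z - 120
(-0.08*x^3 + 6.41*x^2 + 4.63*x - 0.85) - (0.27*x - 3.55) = -0.08*x^3 + 6.41*x^2 + 4.36*x + 2.7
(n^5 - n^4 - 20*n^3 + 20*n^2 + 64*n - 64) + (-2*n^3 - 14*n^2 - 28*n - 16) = n^5 - n^4 - 22*n^3 + 6*n^2 + 36*n - 80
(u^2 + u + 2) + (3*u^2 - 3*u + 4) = 4*u^2 - 2*u + 6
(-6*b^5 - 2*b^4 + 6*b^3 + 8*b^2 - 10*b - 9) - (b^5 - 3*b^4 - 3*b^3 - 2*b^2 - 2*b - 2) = -7*b^5 + b^4 + 9*b^3 + 10*b^2 - 8*b - 7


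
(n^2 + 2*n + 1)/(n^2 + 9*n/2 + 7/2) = 2*(n + 1)/(2*n + 7)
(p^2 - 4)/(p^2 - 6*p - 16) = (p - 2)/(p - 8)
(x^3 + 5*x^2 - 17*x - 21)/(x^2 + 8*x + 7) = x - 3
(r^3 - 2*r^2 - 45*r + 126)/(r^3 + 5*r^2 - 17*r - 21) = (r - 6)/(r + 1)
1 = 1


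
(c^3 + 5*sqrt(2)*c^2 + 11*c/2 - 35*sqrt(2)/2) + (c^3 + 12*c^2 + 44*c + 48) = 2*c^3 + 5*sqrt(2)*c^2 + 12*c^2 + 99*c/2 - 35*sqrt(2)/2 + 48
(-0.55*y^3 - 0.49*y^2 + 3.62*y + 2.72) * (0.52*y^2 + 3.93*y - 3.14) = -0.286*y^5 - 2.4163*y^4 + 1.6837*y^3 + 17.1796*y^2 - 0.677200000000001*y - 8.5408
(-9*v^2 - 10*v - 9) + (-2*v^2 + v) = -11*v^2 - 9*v - 9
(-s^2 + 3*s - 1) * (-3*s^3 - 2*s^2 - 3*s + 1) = 3*s^5 - 7*s^4 - 8*s^2 + 6*s - 1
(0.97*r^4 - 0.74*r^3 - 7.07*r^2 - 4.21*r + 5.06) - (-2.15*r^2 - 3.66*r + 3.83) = 0.97*r^4 - 0.74*r^3 - 4.92*r^2 - 0.55*r + 1.23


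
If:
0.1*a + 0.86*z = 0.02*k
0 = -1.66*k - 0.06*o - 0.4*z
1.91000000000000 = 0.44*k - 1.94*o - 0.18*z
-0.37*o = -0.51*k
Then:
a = -49.62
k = -1.32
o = -1.82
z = 5.74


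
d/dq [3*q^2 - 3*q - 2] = 6*q - 3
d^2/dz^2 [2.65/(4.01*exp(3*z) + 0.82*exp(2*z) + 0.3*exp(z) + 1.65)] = (2.65*(12.03*exp(2*z) + 1.64*exp(z) + 0.3)*(24.06*exp(2*z) + 3.28*exp(z) + 0.6)*exp(z) - (95.6385*exp(2*z) + 8.692*exp(z) + 0.795)*(4.01*exp(3*z) + 0.82*exp(2*z) + 0.3*exp(z) + 1.65))*exp(z)/(4.01*exp(3*z) + 0.82*exp(2*z) + 0.3*exp(z) + 1.65)^3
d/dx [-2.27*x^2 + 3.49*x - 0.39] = 3.49 - 4.54*x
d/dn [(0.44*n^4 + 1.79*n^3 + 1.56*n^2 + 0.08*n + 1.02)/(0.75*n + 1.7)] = (0.99*n^4 + 5.677*n^3 + 10.299*n^2 + 5.304*n - 0.629)/(0.5625*n^2 + 2.55*n + 2.89)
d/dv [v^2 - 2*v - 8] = 2*v - 2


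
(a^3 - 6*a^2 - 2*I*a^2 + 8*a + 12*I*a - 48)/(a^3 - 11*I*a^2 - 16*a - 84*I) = (a^2 + a*(-6 - 4*I) + 24*I)/(a^2 - 13*I*a - 42)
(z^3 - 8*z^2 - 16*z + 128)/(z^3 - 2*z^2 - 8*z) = (z^2 - 4*z - 32)/(z*(z + 2))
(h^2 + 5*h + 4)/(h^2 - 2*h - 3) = (h + 4)/(h - 3)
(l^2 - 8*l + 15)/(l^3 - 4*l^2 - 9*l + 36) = (l - 5)/(l^2 - l - 12)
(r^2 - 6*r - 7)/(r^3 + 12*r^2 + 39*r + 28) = (r - 7)/(r^2 + 11*r + 28)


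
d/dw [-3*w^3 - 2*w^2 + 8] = w*(-9*w - 4)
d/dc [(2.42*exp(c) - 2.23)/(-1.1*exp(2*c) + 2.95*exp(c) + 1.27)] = (2.662*exp(2*c) - 4.906*exp(c) + 9.6519)*exp(c)/(1.21*exp(4*c) - 6.49*exp(3*c) + 5.9085*exp(2*c) + 7.493*exp(c) + 1.6129)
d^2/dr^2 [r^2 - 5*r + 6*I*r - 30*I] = 2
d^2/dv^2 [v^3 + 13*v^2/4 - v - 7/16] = 6*v + 13/2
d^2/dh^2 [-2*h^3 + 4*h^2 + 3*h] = 8 - 12*h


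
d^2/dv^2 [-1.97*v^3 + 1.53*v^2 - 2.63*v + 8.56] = 3.06 - 11.82*v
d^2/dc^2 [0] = 0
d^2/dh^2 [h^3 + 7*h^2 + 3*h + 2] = 6*h + 14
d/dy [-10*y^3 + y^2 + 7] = 2*y*(1 - 15*y)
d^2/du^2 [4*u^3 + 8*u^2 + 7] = 24*u + 16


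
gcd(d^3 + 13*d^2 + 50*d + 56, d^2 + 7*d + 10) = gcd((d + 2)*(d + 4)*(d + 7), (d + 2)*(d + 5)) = d + 2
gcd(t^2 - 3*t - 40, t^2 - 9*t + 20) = 1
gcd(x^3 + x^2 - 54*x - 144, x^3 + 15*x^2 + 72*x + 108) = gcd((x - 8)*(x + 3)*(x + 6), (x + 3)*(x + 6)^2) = x^2 + 9*x + 18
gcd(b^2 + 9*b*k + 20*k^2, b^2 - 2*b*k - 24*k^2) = b + 4*k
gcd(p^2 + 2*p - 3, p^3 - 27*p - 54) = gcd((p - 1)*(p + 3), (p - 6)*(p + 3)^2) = p + 3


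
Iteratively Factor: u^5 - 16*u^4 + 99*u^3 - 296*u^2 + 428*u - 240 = (u - 4)*(u^4 - 12*u^3 + 51*u^2 - 92*u + 60) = (u - 5)*(u - 4)*(u^3 - 7*u^2 + 16*u - 12) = (u - 5)*(u - 4)*(u - 2)*(u^2 - 5*u + 6) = (u - 5)*(u - 4)*(u - 2)^2*(u - 3)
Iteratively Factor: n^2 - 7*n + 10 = (n - 2)*(n - 5)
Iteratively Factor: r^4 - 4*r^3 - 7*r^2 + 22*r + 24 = (r - 4)*(r^3 - 7*r - 6) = (r - 4)*(r - 3)*(r^2 + 3*r + 2) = (r - 4)*(r - 3)*(r + 2)*(r + 1)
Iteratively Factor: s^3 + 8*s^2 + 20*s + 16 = (s + 4)*(s^2 + 4*s + 4) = (s + 2)*(s + 4)*(s + 2)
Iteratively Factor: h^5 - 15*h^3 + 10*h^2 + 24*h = (h - 2)*(h^4 + 2*h^3 - 11*h^2 - 12*h) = (h - 3)*(h - 2)*(h^3 + 5*h^2 + 4*h) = (h - 3)*(h - 2)*(h + 4)*(h^2 + h) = (h - 3)*(h - 2)*(h + 1)*(h + 4)*(h)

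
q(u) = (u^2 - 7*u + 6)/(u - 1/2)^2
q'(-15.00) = 0.03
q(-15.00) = 1.40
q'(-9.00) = 0.07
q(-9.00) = 1.66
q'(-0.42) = 14.15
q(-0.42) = 10.77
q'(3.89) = 0.38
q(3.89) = -0.53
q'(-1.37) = 2.56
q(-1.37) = 4.99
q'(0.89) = -53.27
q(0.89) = 3.70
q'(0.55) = -41600.00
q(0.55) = 981.00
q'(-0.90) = 5.07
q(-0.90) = 6.69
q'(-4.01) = 0.35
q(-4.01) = 2.47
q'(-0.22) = 26.31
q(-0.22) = 14.64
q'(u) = (2*u - 7)/(u - 1/2)^2 - 2*(u^2 - 7*u + 6)/(u - 1/2)^3 = 4*(12*u - 17)/(8*u^3 - 12*u^2 + 6*u - 1)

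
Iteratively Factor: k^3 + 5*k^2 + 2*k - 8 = (k + 4)*(k^2 + k - 2) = (k + 2)*(k + 4)*(k - 1)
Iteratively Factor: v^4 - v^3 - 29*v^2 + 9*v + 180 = (v - 3)*(v^3 + 2*v^2 - 23*v - 60) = (v - 5)*(v - 3)*(v^2 + 7*v + 12) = (v - 5)*(v - 3)*(v + 3)*(v + 4)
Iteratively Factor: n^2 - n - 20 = (n - 5)*(n + 4)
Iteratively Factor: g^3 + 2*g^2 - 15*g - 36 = (g - 4)*(g^2 + 6*g + 9) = (g - 4)*(g + 3)*(g + 3)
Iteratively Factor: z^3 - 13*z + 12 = (z - 1)*(z^2 + z - 12) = (z - 3)*(z - 1)*(z + 4)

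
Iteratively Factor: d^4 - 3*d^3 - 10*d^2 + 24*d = (d)*(d^3 - 3*d^2 - 10*d + 24) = d*(d - 2)*(d^2 - d - 12) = d*(d - 2)*(d + 3)*(d - 4)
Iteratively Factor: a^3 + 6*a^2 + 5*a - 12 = (a + 3)*(a^2 + 3*a - 4) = (a - 1)*(a + 3)*(a + 4)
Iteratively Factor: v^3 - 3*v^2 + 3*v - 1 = (v - 1)*(v^2 - 2*v + 1) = (v - 1)^2*(v - 1)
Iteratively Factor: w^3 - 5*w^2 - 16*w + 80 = (w - 5)*(w^2 - 16) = (w - 5)*(w - 4)*(w + 4)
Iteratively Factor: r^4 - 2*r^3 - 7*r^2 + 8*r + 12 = (r - 3)*(r^3 + r^2 - 4*r - 4) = (r - 3)*(r - 2)*(r^2 + 3*r + 2) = (r - 3)*(r - 2)*(r + 2)*(r + 1)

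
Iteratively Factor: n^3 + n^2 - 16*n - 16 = (n - 4)*(n^2 + 5*n + 4) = (n - 4)*(n + 1)*(n + 4)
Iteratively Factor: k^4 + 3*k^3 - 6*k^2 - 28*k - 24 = (k + 2)*(k^3 + k^2 - 8*k - 12) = (k + 2)^2*(k^2 - k - 6) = (k + 2)^3*(k - 3)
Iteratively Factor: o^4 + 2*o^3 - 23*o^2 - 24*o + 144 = (o + 4)*(o^3 - 2*o^2 - 15*o + 36) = (o + 4)^2*(o^2 - 6*o + 9) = (o - 3)*(o + 4)^2*(o - 3)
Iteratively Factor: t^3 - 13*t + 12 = (t - 1)*(t^2 + t - 12) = (t - 1)*(t + 4)*(t - 3)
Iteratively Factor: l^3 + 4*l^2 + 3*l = (l)*(l^2 + 4*l + 3) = l*(l + 3)*(l + 1)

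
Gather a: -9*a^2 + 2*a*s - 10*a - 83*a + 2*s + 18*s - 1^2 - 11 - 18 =-9*a^2 + a*(2*s - 93) + 20*s - 30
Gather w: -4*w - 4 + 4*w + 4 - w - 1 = -w - 1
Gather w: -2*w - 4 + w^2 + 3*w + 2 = w^2 + w - 2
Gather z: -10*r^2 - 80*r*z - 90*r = -10*r^2 - 80*r*z - 90*r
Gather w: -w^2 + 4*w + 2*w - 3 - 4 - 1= -w^2 + 6*w - 8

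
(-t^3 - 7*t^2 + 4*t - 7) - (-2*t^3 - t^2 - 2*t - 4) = t^3 - 6*t^2 + 6*t - 3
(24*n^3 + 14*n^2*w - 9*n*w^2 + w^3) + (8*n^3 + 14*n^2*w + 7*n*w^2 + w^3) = 32*n^3 + 28*n^2*w - 2*n*w^2 + 2*w^3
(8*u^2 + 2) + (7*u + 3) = 8*u^2 + 7*u + 5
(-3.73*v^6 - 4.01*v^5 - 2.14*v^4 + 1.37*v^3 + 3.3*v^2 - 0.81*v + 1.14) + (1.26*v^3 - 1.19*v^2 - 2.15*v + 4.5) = -3.73*v^6 - 4.01*v^5 - 2.14*v^4 + 2.63*v^3 + 2.11*v^2 - 2.96*v + 5.64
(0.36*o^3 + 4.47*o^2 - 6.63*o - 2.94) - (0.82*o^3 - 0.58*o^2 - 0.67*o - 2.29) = -0.46*o^3 + 5.05*o^2 - 5.96*o - 0.65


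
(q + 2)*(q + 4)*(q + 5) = q^3 + 11*q^2 + 38*q + 40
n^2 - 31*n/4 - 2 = (n - 8)*(n + 1/4)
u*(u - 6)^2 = u^3 - 12*u^2 + 36*u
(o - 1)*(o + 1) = o^2 - 1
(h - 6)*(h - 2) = h^2 - 8*h + 12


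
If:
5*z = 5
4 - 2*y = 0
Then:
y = 2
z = 1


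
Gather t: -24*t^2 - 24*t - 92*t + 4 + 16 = -24*t^2 - 116*t + 20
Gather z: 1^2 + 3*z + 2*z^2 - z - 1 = 2*z^2 + 2*z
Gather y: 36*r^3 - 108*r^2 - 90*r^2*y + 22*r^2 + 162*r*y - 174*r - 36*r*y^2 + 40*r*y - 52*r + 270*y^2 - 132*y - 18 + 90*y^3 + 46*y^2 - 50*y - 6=36*r^3 - 86*r^2 - 226*r + 90*y^3 + y^2*(316 - 36*r) + y*(-90*r^2 + 202*r - 182) - 24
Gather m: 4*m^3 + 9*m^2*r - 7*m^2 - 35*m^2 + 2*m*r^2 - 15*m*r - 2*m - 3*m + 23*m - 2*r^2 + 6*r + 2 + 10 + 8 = 4*m^3 + m^2*(9*r - 42) + m*(2*r^2 - 15*r + 18) - 2*r^2 + 6*r + 20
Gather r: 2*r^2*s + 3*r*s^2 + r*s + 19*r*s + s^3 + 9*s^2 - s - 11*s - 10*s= 2*r^2*s + r*(3*s^2 + 20*s) + s^3 + 9*s^2 - 22*s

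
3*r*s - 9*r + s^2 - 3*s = (3*r + s)*(s - 3)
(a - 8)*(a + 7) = a^2 - a - 56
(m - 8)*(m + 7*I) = m^2 - 8*m + 7*I*m - 56*I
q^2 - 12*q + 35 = (q - 7)*(q - 5)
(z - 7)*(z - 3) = z^2 - 10*z + 21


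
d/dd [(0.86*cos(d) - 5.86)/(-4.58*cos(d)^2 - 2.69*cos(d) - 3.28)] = (-3.9388*cos(d)^2 + 53.6776*cos(d) + 18.5842)*sin(d)/(20.9764*cos(d)^4 + 24.6404*cos(d)^3 + 37.2809*cos(d)^2 + 17.6464*cos(d) + 10.7584)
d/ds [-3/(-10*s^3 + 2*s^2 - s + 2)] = 3*(-30*s^2 + 4*s - 1)/(10*s^3 - 2*s^2 + s - 2)^2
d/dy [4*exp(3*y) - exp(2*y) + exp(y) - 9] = (12*exp(2*y) - 2*exp(y) + 1)*exp(y)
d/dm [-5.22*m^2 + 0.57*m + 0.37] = 0.57 - 10.44*m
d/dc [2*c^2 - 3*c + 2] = 4*c - 3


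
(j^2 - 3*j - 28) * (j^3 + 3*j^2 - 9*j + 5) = j^5 - 46*j^3 - 52*j^2 + 237*j - 140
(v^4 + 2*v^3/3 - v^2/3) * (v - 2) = v^5 - 4*v^4/3 - 5*v^3/3 + 2*v^2/3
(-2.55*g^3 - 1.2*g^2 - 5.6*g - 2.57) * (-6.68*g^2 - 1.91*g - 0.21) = 17.034*g^5 + 12.8865*g^4 + 40.2355*g^3 + 28.1156*g^2 + 6.0847*g + 0.5397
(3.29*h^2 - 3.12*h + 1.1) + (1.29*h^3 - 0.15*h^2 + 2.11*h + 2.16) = 1.29*h^3 + 3.14*h^2 - 1.01*h + 3.26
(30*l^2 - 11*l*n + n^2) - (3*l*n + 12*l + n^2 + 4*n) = 30*l^2 - 14*l*n - 12*l - 4*n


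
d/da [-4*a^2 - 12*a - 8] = -8*a - 12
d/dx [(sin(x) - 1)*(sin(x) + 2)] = sin(2*x) + cos(x)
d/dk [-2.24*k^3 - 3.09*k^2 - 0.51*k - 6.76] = -6.72*k^2 - 6.18*k - 0.51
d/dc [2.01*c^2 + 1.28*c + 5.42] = 4.02*c + 1.28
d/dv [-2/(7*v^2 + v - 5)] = 2*(14*v + 1)/(7*v^2 + v - 5)^2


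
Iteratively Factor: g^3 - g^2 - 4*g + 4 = (g - 1)*(g^2 - 4) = (g - 2)*(g - 1)*(g + 2)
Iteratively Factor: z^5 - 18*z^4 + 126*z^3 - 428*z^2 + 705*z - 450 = (z - 5)*(z^4 - 13*z^3 + 61*z^2 - 123*z + 90) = (z - 5)^2*(z^3 - 8*z^2 + 21*z - 18) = (z - 5)^2*(z - 3)*(z^2 - 5*z + 6) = (z - 5)^2*(z - 3)*(z - 2)*(z - 3)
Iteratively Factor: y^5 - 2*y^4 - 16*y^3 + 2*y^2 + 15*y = (y - 5)*(y^4 + 3*y^3 - y^2 - 3*y) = (y - 5)*(y - 1)*(y^3 + 4*y^2 + 3*y) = (y - 5)*(y - 1)*(y + 3)*(y^2 + y) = (y - 5)*(y - 1)*(y + 1)*(y + 3)*(y)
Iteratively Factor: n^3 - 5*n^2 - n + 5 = (n - 1)*(n^2 - 4*n - 5) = (n - 5)*(n - 1)*(n + 1)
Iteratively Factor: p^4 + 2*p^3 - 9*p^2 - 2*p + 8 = (p - 1)*(p^3 + 3*p^2 - 6*p - 8) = (p - 1)*(p + 4)*(p^2 - p - 2) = (p - 1)*(p + 1)*(p + 4)*(p - 2)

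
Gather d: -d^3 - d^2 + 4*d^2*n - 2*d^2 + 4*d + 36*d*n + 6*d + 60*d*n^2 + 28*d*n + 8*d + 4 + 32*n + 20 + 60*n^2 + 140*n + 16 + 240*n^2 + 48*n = -d^3 + d^2*(4*n - 3) + d*(60*n^2 + 64*n + 18) + 300*n^2 + 220*n + 40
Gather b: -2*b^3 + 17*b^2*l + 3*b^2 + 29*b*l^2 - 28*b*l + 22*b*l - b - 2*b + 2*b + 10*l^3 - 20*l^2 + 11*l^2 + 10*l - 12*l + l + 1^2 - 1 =-2*b^3 + b^2*(17*l + 3) + b*(29*l^2 - 6*l - 1) + 10*l^3 - 9*l^2 - l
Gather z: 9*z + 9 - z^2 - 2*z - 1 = -z^2 + 7*z + 8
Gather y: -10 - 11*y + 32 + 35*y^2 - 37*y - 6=35*y^2 - 48*y + 16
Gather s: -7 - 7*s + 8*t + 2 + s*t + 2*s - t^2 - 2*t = s*(t - 5) - t^2 + 6*t - 5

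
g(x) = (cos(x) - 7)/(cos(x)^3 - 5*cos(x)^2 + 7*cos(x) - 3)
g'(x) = (cos(x) - 7)*(3*sin(x)*cos(x)^2 - 10*sin(x)*cos(x) + 7*sin(x))/(cos(x)^3 - 5*cos(x)^2 + 7*cos(x) - 3)^2 - sin(x)/(cos(x)^3 - 5*cos(x)^2 + 7*cos(x) - 3)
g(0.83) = 25.74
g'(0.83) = -121.99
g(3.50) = 0.54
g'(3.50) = 0.22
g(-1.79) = 1.51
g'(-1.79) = 2.68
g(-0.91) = 17.94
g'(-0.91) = 77.05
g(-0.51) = 177.87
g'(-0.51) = 1391.31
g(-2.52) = 0.62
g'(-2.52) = 0.45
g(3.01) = 0.50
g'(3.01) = -0.07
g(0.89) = 19.57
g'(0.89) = -86.09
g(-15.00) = 0.67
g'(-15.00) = 0.55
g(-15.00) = 0.67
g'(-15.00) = 0.55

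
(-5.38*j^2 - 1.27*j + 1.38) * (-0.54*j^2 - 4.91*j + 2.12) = 2.9052*j^4 + 27.1016*j^3 - 5.9151*j^2 - 9.4682*j + 2.9256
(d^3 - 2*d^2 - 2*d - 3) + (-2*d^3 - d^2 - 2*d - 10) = -d^3 - 3*d^2 - 4*d - 13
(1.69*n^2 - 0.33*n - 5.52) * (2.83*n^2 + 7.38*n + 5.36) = 4.7827*n^4 + 11.5383*n^3 - 8.9986*n^2 - 42.5064*n - 29.5872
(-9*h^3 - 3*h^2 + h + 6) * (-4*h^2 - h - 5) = 36*h^5 + 21*h^4 + 44*h^3 - 10*h^2 - 11*h - 30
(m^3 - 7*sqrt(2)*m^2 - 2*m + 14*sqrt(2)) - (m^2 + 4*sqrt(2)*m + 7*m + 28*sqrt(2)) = m^3 - 7*sqrt(2)*m^2 - m^2 - 9*m - 4*sqrt(2)*m - 14*sqrt(2)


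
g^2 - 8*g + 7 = (g - 7)*(g - 1)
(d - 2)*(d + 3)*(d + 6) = d^3 + 7*d^2 - 36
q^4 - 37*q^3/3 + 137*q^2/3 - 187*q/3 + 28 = (q - 7)*(q - 3)*(q - 4/3)*(q - 1)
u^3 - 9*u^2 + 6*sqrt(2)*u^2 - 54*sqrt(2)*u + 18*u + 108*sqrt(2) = (u - 6)*(u - 3)*(u + 6*sqrt(2))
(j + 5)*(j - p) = j^2 - j*p + 5*j - 5*p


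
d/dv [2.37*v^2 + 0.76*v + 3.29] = 4.74*v + 0.76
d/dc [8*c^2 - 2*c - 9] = 16*c - 2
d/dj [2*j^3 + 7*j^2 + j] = 6*j^2 + 14*j + 1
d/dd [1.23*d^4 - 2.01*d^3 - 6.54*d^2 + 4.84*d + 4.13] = 4.92*d^3 - 6.03*d^2 - 13.08*d + 4.84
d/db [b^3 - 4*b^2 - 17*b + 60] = 3*b^2 - 8*b - 17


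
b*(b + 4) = b^2 + 4*b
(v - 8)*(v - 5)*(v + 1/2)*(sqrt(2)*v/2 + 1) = sqrt(2)*v^4/2 - 25*sqrt(2)*v^3/4 + v^3 - 25*v^2/2 + 67*sqrt(2)*v^2/4 + 10*sqrt(2)*v + 67*v/2 + 20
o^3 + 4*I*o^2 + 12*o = o*(o - 2*I)*(o + 6*I)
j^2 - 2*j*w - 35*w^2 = (j - 7*w)*(j + 5*w)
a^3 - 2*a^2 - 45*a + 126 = (a - 6)*(a - 3)*(a + 7)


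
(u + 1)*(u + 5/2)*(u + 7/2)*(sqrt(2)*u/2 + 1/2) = sqrt(2)*u^4/2 + u^3/2 + 7*sqrt(2)*u^3/2 + 7*u^2/2 + 59*sqrt(2)*u^2/8 + 35*sqrt(2)*u/8 + 59*u/8 + 35/8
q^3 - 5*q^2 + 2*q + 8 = (q - 4)*(q - 2)*(q + 1)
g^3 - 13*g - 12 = (g - 4)*(g + 1)*(g + 3)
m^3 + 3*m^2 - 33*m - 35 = (m - 5)*(m + 1)*(m + 7)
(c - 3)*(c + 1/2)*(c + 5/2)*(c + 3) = c^4 + 3*c^3 - 31*c^2/4 - 27*c - 45/4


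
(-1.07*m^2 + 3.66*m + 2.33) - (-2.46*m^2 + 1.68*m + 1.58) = 1.39*m^2 + 1.98*m + 0.75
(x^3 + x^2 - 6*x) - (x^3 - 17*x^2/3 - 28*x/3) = 20*x^2/3 + 10*x/3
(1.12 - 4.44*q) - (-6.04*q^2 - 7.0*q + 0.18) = 6.04*q^2 + 2.56*q + 0.94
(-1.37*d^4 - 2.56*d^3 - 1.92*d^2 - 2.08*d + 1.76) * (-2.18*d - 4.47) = 2.9866*d^5 + 11.7047*d^4 + 15.6288*d^3 + 13.1168*d^2 + 5.4608*d - 7.8672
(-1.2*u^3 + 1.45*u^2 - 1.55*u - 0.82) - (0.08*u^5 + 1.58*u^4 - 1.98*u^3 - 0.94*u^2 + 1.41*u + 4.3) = -0.08*u^5 - 1.58*u^4 + 0.78*u^3 + 2.39*u^2 - 2.96*u - 5.12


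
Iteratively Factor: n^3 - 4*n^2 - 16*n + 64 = (n - 4)*(n^2 - 16) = (n - 4)^2*(n + 4)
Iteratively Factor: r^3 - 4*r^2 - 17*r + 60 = (r - 5)*(r^2 + r - 12) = (r - 5)*(r + 4)*(r - 3)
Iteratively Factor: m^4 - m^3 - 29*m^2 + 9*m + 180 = (m - 3)*(m^3 + 2*m^2 - 23*m - 60) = (m - 5)*(m - 3)*(m^2 + 7*m + 12) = (m - 5)*(m - 3)*(m + 4)*(m + 3)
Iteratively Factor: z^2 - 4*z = (z)*(z - 4)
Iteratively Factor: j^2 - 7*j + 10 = (j - 2)*(j - 5)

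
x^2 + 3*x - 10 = (x - 2)*(x + 5)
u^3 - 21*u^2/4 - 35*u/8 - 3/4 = (u - 6)*(u + 1/4)*(u + 1/2)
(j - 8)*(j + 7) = j^2 - j - 56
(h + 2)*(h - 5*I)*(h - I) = h^3 + 2*h^2 - 6*I*h^2 - 5*h - 12*I*h - 10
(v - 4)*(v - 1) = v^2 - 5*v + 4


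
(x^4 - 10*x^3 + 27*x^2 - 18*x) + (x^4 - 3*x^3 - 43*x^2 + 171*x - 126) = 2*x^4 - 13*x^3 - 16*x^2 + 153*x - 126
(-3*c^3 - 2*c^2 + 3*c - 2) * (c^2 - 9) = -3*c^5 - 2*c^4 + 30*c^3 + 16*c^2 - 27*c + 18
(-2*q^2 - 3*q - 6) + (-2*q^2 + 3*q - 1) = -4*q^2 - 7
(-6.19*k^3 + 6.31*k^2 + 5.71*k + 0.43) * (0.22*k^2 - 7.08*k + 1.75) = -1.3618*k^5 + 45.2134*k^4 - 54.2511*k^3 - 29.2897*k^2 + 6.9481*k + 0.7525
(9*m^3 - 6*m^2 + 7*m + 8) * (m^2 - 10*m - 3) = 9*m^5 - 96*m^4 + 40*m^3 - 44*m^2 - 101*m - 24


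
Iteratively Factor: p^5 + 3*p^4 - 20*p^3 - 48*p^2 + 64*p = (p)*(p^4 + 3*p^3 - 20*p^2 - 48*p + 64) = p*(p - 1)*(p^3 + 4*p^2 - 16*p - 64) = p*(p - 1)*(p + 4)*(p^2 - 16) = p*(p - 4)*(p - 1)*(p + 4)*(p + 4)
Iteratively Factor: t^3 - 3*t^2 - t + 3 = (t - 1)*(t^2 - 2*t - 3) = (t - 3)*(t - 1)*(t + 1)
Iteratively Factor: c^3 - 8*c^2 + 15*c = (c)*(c^2 - 8*c + 15) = c*(c - 5)*(c - 3)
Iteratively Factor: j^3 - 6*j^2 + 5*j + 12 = (j + 1)*(j^2 - 7*j + 12) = (j - 3)*(j + 1)*(j - 4)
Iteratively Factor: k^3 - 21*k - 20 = (k - 5)*(k^2 + 5*k + 4) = (k - 5)*(k + 1)*(k + 4)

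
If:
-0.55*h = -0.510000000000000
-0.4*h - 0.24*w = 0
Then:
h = 0.93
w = -1.55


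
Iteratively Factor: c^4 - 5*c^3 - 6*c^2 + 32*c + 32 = (c + 2)*(c^3 - 7*c^2 + 8*c + 16) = (c + 1)*(c + 2)*(c^2 - 8*c + 16) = (c - 4)*(c + 1)*(c + 2)*(c - 4)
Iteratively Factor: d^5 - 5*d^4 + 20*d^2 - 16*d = (d)*(d^4 - 5*d^3 + 20*d - 16) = d*(d - 4)*(d^3 - d^2 - 4*d + 4) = d*(d - 4)*(d + 2)*(d^2 - 3*d + 2) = d*(d - 4)*(d - 1)*(d + 2)*(d - 2)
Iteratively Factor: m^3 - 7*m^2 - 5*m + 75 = (m - 5)*(m^2 - 2*m - 15) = (m - 5)^2*(m + 3)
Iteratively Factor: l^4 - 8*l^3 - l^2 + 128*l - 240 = (l + 4)*(l^3 - 12*l^2 + 47*l - 60) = (l - 5)*(l + 4)*(l^2 - 7*l + 12) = (l - 5)*(l - 3)*(l + 4)*(l - 4)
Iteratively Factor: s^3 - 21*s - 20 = (s + 1)*(s^2 - s - 20) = (s + 1)*(s + 4)*(s - 5)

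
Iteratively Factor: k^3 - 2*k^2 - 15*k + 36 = (k + 4)*(k^2 - 6*k + 9) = (k - 3)*(k + 4)*(k - 3)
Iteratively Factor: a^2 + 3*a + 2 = (a + 2)*(a + 1)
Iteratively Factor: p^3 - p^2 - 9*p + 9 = (p - 3)*(p^2 + 2*p - 3) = (p - 3)*(p + 3)*(p - 1)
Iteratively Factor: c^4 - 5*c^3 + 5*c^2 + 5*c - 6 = (c - 2)*(c^3 - 3*c^2 - c + 3) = (c - 2)*(c - 1)*(c^2 - 2*c - 3) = (c - 3)*(c - 2)*(c - 1)*(c + 1)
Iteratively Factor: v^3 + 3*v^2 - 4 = (v + 2)*(v^2 + v - 2) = (v - 1)*(v + 2)*(v + 2)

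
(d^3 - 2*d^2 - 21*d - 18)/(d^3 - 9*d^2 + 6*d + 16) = (d^2 - 3*d - 18)/(d^2 - 10*d + 16)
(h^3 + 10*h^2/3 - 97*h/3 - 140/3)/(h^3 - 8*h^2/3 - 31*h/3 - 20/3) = (h + 7)/(h + 1)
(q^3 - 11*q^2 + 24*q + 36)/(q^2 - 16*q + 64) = (q^3 - 11*q^2 + 24*q + 36)/(q^2 - 16*q + 64)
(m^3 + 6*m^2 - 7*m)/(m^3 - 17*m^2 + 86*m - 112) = m*(m^2 + 6*m - 7)/(m^3 - 17*m^2 + 86*m - 112)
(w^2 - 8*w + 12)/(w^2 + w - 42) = (w - 2)/(w + 7)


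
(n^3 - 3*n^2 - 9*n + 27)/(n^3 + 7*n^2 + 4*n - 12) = (n^3 - 3*n^2 - 9*n + 27)/(n^3 + 7*n^2 + 4*n - 12)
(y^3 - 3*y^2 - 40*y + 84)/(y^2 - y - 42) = y - 2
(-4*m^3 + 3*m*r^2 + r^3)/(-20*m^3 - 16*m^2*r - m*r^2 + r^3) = (-m + r)/(-5*m + r)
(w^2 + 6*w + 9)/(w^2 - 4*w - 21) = (w + 3)/(w - 7)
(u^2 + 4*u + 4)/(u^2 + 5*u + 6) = (u + 2)/(u + 3)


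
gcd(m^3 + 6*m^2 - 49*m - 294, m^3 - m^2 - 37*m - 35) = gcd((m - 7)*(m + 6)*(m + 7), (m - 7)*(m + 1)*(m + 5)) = m - 7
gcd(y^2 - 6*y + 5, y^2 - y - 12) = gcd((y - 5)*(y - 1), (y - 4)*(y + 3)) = 1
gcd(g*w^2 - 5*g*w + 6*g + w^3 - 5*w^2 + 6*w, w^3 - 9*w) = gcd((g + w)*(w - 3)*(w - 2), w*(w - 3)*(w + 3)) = w - 3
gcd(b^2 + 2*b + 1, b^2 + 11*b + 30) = 1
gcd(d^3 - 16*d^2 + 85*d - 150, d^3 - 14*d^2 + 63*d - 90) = d^2 - 11*d + 30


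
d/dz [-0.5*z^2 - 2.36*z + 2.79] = -1.0*z - 2.36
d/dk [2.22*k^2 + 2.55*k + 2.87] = 4.44*k + 2.55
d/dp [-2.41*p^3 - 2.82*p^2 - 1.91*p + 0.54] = -7.23*p^2 - 5.64*p - 1.91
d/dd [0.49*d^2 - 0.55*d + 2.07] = 0.98*d - 0.55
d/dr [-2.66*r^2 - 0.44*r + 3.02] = -5.32*r - 0.44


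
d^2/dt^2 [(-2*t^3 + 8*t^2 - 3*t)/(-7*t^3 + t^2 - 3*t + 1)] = 2*(-378*t^6 + 315*t^5 + 525*t^4 - 460*t^3 + 132*t^2 - 3*t + 1)/(343*t^9 - 147*t^8 + 462*t^7 - 274*t^6 + 240*t^5 - 156*t^4 + 66*t^3 - 30*t^2 + 9*t - 1)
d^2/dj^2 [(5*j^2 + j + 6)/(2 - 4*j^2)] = (-4*j^3 - 102*j^2 - 6*j - 17)/(8*j^6 - 12*j^4 + 6*j^2 - 1)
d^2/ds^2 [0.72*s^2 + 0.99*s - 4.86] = 1.44000000000000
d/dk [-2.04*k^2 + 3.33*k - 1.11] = 3.33 - 4.08*k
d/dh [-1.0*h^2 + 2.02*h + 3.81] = 2.02 - 2.0*h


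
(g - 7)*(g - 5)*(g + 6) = g^3 - 6*g^2 - 37*g + 210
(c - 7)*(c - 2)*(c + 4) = c^3 - 5*c^2 - 22*c + 56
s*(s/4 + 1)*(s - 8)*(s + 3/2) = s^4/4 - 5*s^3/8 - 19*s^2/2 - 12*s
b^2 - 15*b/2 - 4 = (b - 8)*(b + 1/2)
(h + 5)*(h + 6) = h^2 + 11*h + 30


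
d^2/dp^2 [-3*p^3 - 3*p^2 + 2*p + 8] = -18*p - 6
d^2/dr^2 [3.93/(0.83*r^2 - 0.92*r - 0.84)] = (5.414754*r^2 - 6.001896*r - 3.93*(1.66*r - 0.92)*(3.32*r - 1.84) - 5.479992)/(-0.83*r^2 + 0.92*r + 0.84)^3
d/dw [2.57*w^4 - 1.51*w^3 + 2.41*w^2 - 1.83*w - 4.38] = 10.28*w^3 - 4.53*w^2 + 4.82*w - 1.83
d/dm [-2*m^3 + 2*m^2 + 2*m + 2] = -6*m^2 + 4*m + 2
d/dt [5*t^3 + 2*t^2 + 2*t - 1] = 15*t^2 + 4*t + 2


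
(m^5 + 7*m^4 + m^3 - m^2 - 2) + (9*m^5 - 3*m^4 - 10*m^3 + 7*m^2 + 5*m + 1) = 10*m^5 + 4*m^4 - 9*m^3 + 6*m^2 + 5*m - 1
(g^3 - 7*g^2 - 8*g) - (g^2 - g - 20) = g^3 - 8*g^2 - 7*g + 20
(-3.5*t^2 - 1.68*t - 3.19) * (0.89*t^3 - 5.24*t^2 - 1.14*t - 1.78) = -3.115*t^5 + 16.8448*t^4 + 9.9541*t^3 + 24.8608*t^2 + 6.627*t + 5.6782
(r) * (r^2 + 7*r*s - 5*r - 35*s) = r^3 + 7*r^2*s - 5*r^2 - 35*r*s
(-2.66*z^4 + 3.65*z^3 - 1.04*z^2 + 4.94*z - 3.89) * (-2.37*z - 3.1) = 6.3042*z^5 - 0.404500000000001*z^4 - 8.8502*z^3 - 8.4838*z^2 - 6.0947*z + 12.059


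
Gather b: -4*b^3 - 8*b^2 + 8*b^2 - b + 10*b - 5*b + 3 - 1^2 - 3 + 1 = -4*b^3 + 4*b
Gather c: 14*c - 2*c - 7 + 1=12*c - 6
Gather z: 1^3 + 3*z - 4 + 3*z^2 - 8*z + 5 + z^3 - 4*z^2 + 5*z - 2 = z^3 - z^2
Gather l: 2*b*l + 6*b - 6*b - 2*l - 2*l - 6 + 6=l*(2*b - 4)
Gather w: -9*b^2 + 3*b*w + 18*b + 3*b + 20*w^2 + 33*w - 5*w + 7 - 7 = -9*b^2 + 21*b + 20*w^2 + w*(3*b + 28)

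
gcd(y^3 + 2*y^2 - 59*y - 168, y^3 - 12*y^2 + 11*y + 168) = y^2 - 5*y - 24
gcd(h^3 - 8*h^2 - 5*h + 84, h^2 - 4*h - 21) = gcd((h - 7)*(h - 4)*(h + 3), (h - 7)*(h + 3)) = h^2 - 4*h - 21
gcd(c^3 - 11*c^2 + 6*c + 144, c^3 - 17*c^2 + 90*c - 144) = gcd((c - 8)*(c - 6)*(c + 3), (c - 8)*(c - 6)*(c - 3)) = c^2 - 14*c + 48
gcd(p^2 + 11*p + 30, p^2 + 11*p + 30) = p^2 + 11*p + 30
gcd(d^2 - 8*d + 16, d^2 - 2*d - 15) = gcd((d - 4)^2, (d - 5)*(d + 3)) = 1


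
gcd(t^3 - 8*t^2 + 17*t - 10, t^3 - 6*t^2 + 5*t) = t^2 - 6*t + 5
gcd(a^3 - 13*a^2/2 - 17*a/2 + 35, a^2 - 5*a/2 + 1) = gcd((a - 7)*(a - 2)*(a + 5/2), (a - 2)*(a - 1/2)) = a - 2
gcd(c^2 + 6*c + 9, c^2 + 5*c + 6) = c + 3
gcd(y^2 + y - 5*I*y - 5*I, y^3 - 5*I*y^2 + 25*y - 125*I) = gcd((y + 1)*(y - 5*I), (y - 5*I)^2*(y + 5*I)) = y - 5*I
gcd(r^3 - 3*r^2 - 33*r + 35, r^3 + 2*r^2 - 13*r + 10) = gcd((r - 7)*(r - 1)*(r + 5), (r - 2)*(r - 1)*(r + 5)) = r^2 + 4*r - 5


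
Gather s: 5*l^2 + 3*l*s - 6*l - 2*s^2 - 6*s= 5*l^2 - 6*l - 2*s^2 + s*(3*l - 6)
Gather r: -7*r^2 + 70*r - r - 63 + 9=-7*r^2 + 69*r - 54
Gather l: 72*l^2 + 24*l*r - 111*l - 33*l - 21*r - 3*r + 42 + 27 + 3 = 72*l^2 + l*(24*r - 144) - 24*r + 72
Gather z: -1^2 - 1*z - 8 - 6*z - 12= -7*z - 21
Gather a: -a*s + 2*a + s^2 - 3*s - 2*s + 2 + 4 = a*(2 - s) + s^2 - 5*s + 6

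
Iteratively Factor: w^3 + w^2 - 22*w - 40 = (w + 4)*(w^2 - 3*w - 10) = (w + 2)*(w + 4)*(w - 5)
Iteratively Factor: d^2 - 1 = (d + 1)*(d - 1)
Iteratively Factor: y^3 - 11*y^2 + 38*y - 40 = (y - 2)*(y^2 - 9*y + 20) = (y - 4)*(y - 2)*(y - 5)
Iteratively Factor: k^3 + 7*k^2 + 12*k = (k + 3)*(k^2 + 4*k) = (k + 3)*(k + 4)*(k)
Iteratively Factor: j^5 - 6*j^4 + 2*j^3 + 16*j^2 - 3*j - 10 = (j + 1)*(j^4 - 7*j^3 + 9*j^2 + 7*j - 10) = (j - 1)*(j + 1)*(j^3 - 6*j^2 + 3*j + 10) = (j - 1)*(j + 1)^2*(j^2 - 7*j + 10) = (j - 5)*(j - 1)*(j + 1)^2*(j - 2)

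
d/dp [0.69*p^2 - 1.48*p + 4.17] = 1.38*p - 1.48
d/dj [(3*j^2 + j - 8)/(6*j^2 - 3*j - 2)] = (-15*j^2 + 84*j - 26)/(36*j^4 - 36*j^3 - 15*j^2 + 12*j + 4)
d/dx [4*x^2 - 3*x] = 8*x - 3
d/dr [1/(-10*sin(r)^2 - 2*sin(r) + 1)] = 2*(10*sin(r) + 1)*cos(r)/(10*sin(r)^2 + 2*sin(r) - 1)^2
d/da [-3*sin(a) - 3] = -3*cos(a)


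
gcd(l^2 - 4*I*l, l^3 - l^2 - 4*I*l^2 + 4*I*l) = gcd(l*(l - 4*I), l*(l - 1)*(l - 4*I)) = l^2 - 4*I*l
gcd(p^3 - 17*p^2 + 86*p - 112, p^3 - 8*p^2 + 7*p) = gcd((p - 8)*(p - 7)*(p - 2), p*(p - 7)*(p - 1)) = p - 7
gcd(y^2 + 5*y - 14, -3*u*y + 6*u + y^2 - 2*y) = y - 2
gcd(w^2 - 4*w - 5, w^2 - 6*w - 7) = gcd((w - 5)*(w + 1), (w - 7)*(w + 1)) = w + 1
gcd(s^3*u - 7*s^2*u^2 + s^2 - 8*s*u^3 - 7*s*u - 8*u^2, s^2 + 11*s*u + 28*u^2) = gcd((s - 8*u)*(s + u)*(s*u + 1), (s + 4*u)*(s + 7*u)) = 1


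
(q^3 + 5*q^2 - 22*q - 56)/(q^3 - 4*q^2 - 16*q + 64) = (q^2 + 9*q + 14)/(q^2 - 16)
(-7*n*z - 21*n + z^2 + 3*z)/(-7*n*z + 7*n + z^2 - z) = (z + 3)/(z - 1)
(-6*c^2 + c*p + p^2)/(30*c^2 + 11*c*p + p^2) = (-6*c^2 + c*p + p^2)/(30*c^2 + 11*c*p + p^2)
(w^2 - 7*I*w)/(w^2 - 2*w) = (w - 7*I)/(w - 2)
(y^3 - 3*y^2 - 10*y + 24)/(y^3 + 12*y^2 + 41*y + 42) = (y^2 - 6*y + 8)/(y^2 + 9*y + 14)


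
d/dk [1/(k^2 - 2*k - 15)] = 2*(1 - k)/(-k^2 + 2*k + 15)^2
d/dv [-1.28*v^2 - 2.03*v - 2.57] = -2.56*v - 2.03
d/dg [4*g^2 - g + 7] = 8*g - 1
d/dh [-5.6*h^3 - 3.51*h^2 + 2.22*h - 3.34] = -16.8*h^2 - 7.02*h + 2.22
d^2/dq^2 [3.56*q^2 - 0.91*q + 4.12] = 7.12000000000000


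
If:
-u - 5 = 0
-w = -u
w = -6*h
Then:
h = 5/6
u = -5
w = -5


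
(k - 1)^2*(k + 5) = k^3 + 3*k^2 - 9*k + 5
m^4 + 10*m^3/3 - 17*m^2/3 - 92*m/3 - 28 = (m - 3)*(m + 2)^2*(m + 7/3)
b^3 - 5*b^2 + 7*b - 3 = (b - 3)*(b - 1)^2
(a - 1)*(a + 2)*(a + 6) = a^3 + 7*a^2 + 4*a - 12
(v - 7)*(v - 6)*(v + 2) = v^3 - 11*v^2 + 16*v + 84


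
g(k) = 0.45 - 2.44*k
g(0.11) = 0.18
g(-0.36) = 1.33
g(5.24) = -12.34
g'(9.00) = -2.44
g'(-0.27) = -2.44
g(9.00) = -21.51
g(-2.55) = 6.67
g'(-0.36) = -2.44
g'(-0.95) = -2.44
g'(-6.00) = -2.44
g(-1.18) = 3.33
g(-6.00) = 15.09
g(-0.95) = 2.77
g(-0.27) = 1.11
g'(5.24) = -2.44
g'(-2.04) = -2.44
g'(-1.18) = -2.44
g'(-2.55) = -2.44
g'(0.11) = -2.44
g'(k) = -2.44000000000000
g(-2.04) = 5.43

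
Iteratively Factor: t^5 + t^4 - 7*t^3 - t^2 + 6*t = (t + 3)*(t^4 - 2*t^3 - t^2 + 2*t) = (t - 1)*(t + 3)*(t^3 - t^2 - 2*t) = t*(t - 1)*(t + 3)*(t^2 - t - 2) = t*(t - 2)*(t - 1)*(t + 3)*(t + 1)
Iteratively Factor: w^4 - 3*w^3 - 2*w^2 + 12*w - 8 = (w + 2)*(w^3 - 5*w^2 + 8*w - 4) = (w - 1)*(w + 2)*(w^2 - 4*w + 4) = (w - 2)*(w - 1)*(w + 2)*(w - 2)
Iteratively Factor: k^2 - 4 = (k + 2)*(k - 2)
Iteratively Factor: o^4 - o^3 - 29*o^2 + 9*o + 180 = (o - 5)*(o^3 + 4*o^2 - 9*o - 36) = (o - 5)*(o + 4)*(o^2 - 9) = (o - 5)*(o - 3)*(o + 4)*(o + 3)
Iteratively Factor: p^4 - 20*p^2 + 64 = (p - 4)*(p^3 + 4*p^2 - 4*p - 16) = (p - 4)*(p + 4)*(p^2 - 4) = (p - 4)*(p + 2)*(p + 4)*(p - 2)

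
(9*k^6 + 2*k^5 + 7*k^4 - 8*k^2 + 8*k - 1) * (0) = 0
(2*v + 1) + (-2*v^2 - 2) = -2*v^2 + 2*v - 1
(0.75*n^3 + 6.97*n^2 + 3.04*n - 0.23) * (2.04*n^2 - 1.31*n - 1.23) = 1.53*n^5 + 13.2363*n^4 - 3.8516*n^3 - 13.0247*n^2 - 3.4379*n + 0.2829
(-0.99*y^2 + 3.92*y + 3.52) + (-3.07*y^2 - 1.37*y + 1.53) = -4.06*y^2 + 2.55*y + 5.05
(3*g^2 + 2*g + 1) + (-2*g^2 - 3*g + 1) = g^2 - g + 2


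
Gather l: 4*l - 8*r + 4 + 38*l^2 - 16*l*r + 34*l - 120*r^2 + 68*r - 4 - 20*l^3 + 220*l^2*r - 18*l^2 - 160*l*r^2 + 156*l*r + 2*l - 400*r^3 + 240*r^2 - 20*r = -20*l^3 + l^2*(220*r + 20) + l*(-160*r^2 + 140*r + 40) - 400*r^3 + 120*r^2 + 40*r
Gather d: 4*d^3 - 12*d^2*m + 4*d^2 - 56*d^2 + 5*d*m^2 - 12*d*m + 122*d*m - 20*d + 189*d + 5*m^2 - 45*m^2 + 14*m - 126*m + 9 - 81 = 4*d^3 + d^2*(-12*m - 52) + d*(5*m^2 + 110*m + 169) - 40*m^2 - 112*m - 72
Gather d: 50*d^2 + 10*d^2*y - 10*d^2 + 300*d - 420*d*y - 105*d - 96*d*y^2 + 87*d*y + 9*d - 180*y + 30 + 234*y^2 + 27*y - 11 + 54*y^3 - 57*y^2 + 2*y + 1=d^2*(10*y + 40) + d*(-96*y^2 - 333*y + 204) + 54*y^3 + 177*y^2 - 151*y + 20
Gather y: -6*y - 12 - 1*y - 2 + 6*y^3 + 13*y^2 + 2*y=6*y^3 + 13*y^2 - 5*y - 14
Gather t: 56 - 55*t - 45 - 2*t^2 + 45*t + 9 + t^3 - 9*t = t^3 - 2*t^2 - 19*t + 20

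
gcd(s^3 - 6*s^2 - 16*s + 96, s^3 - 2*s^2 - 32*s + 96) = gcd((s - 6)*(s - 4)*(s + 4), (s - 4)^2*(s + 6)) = s - 4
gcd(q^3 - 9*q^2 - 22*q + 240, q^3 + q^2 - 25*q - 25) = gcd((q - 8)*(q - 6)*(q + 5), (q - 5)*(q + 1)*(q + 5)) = q + 5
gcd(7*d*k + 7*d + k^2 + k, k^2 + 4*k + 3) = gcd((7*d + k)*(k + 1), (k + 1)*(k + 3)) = k + 1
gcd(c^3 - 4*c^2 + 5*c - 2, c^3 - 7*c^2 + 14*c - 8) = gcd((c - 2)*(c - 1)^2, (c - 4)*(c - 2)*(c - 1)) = c^2 - 3*c + 2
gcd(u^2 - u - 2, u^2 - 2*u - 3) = u + 1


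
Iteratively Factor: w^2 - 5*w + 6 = (w - 2)*(w - 3)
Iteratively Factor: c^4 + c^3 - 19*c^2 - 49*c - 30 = (c + 3)*(c^3 - 2*c^2 - 13*c - 10) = (c + 2)*(c + 3)*(c^2 - 4*c - 5) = (c + 1)*(c + 2)*(c + 3)*(c - 5)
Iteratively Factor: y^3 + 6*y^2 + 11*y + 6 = (y + 3)*(y^2 + 3*y + 2) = (y + 2)*(y + 3)*(y + 1)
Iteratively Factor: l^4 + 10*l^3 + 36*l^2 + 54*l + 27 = (l + 3)*(l^3 + 7*l^2 + 15*l + 9) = (l + 3)^2*(l^2 + 4*l + 3) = (l + 3)^3*(l + 1)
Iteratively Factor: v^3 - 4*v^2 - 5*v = (v)*(v^2 - 4*v - 5) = v*(v + 1)*(v - 5)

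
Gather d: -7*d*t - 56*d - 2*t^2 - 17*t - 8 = d*(-7*t - 56) - 2*t^2 - 17*t - 8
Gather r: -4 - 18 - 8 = -30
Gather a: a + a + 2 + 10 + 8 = 2*a + 20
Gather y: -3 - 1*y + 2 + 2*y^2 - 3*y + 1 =2*y^2 - 4*y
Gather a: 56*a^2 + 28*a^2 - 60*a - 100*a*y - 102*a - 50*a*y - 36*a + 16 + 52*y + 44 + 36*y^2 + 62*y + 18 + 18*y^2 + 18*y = 84*a^2 + a*(-150*y - 198) + 54*y^2 + 132*y + 78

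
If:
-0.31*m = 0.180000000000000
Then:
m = -0.58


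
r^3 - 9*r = r*(r - 3)*(r + 3)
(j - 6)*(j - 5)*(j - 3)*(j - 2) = j^4 - 16*j^3 + 91*j^2 - 216*j + 180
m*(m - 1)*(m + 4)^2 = m^4 + 7*m^3 + 8*m^2 - 16*m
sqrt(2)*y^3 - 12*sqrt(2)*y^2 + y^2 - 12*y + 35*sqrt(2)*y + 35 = (y - 7)*(y - 5)*(sqrt(2)*y + 1)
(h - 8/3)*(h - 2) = h^2 - 14*h/3 + 16/3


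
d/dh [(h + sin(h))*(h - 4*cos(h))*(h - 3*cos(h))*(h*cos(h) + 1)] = -(h + sin(h))*(h - 4*cos(h))*(h - 3*cos(h))*(h*sin(h) - cos(h)) + (h + sin(h))*(h - 4*cos(h))*(h*cos(h) + 1)*(3*sin(h) + 1) + (h + sin(h))*(h - 3*cos(h))*(h*cos(h) + 1)*(4*sin(h) + 1) + (h - 4*cos(h))*(h - 3*cos(h))*(h*cos(h) + 1)*(cos(h) + 1)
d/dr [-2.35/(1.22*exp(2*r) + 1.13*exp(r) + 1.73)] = (5.734*exp(r) + 2.6555)*exp(r)/(1.22*exp(2*r) + 1.13*exp(r) + 1.73)^2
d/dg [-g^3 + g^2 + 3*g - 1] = -3*g^2 + 2*g + 3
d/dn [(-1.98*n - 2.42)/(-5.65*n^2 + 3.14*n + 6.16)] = (11.187*n^2 - 6.2172*n - (1.98*n + 2.42)*(11.3*n - 3.14) - 12.1968)/(-5.65*n^2 + 3.14*n + 6.16)^2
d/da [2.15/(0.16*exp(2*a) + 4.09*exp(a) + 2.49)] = (-0.688*exp(a) - 8.7935)*exp(a)/(0.16*exp(2*a) + 4.09*exp(a) + 2.49)^2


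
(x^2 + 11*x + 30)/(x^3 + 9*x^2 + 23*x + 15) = (x + 6)/(x^2 + 4*x + 3)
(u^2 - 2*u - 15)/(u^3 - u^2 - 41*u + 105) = (u + 3)/(u^2 + 4*u - 21)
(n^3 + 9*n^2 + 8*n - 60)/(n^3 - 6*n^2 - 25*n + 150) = (n^2 + 4*n - 12)/(n^2 - 11*n + 30)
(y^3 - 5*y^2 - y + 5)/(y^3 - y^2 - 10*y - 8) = (y^2 - 6*y + 5)/(y^2 - 2*y - 8)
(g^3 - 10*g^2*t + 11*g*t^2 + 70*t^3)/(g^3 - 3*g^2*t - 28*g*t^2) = (g^2 - 3*g*t - 10*t^2)/(g*(g + 4*t))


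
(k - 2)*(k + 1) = k^2 - k - 2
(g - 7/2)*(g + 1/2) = g^2 - 3*g - 7/4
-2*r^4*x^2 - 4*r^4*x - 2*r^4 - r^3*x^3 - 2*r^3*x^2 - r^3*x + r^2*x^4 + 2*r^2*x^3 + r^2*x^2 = (-2*r + x)*(r + x)*(r*x + r)^2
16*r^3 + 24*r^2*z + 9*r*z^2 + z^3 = (r + z)*(4*r + z)^2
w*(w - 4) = w^2 - 4*w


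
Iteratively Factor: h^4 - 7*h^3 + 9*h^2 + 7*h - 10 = (h - 1)*(h^3 - 6*h^2 + 3*h + 10) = (h - 5)*(h - 1)*(h^2 - h - 2) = (h - 5)*(h - 2)*(h - 1)*(h + 1)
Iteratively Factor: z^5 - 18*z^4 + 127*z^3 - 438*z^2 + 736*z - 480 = (z - 2)*(z^4 - 16*z^3 + 95*z^2 - 248*z + 240) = (z - 4)*(z - 2)*(z^3 - 12*z^2 + 47*z - 60) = (z - 4)*(z - 3)*(z - 2)*(z^2 - 9*z + 20) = (z - 4)^2*(z - 3)*(z - 2)*(z - 5)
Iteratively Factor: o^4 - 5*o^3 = (o)*(o^3 - 5*o^2) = o^2*(o^2 - 5*o) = o^2*(o - 5)*(o)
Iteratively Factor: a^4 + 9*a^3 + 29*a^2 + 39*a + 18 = (a + 3)*(a^3 + 6*a^2 + 11*a + 6) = (a + 1)*(a + 3)*(a^2 + 5*a + 6) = (a + 1)*(a + 2)*(a + 3)*(a + 3)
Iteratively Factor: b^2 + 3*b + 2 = (b + 1)*(b + 2)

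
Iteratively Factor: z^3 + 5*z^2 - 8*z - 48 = (z + 4)*(z^2 + z - 12) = (z - 3)*(z + 4)*(z + 4)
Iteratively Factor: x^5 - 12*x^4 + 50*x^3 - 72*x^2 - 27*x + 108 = (x - 3)*(x^4 - 9*x^3 + 23*x^2 - 3*x - 36) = (x - 3)*(x + 1)*(x^3 - 10*x^2 + 33*x - 36) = (x - 3)^2*(x + 1)*(x^2 - 7*x + 12) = (x - 4)*(x - 3)^2*(x + 1)*(x - 3)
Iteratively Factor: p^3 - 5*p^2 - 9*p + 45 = (p - 3)*(p^2 - 2*p - 15) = (p - 3)*(p + 3)*(p - 5)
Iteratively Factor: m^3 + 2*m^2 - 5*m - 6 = (m + 1)*(m^2 + m - 6) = (m + 1)*(m + 3)*(m - 2)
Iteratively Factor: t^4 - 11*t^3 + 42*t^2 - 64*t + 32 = (t - 4)*(t^3 - 7*t^2 + 14*t - 8) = (t - 4)*(t - 1)*(t^2 - 6*t + 8) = (t - 4)^2*(t - 1)*(t - 2)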